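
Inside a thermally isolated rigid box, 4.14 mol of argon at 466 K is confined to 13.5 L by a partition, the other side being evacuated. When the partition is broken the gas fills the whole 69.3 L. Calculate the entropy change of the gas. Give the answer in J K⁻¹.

No heat is exchanged and no work is done, so the ideal-gas temperature stays constant.
Entropy is a state function; using a reversible isothermal path, ΔS_gas = nR ln(V₂/V₁) = 4.14 × 8.314 × ln(69.3/13.5) = 56.3 J/K.

ΔS_gas = 56.3 J/K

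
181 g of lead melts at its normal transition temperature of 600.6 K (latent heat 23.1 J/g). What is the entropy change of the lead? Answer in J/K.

Heat absorbed by the substance: Q = mL = 181 × 23.1 = 4181.1 J.
At constant T, ΔS = Q_rev/T = 4181.1 / 600.6 = 6.96 J/K.

ΔS = 6.96 J/K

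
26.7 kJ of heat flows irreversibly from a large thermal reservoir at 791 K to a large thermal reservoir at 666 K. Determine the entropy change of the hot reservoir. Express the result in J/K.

ΔS_hot = -33.8 J/K

The hot reservoir loses heat Q, so ΔS_hot = −Q/T_H = −26700/791 = -33.8 J/K.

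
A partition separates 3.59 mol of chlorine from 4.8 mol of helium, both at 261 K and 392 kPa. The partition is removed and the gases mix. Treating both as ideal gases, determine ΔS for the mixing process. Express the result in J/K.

ΔS_mix = 47.6 J/K

Mole fractions: x_A = 3.59/8.39 = 0.428, x_B = 0.572.
ΔS_mix = −R(n_A ln x_A + n_B ln x_B) = −8.314 × (3.59 ln 0.428 + 4.8 ln 0.572) = 47.6 J/K.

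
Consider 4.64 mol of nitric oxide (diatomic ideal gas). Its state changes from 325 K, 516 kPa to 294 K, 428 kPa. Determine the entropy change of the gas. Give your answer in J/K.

ΔS = nC_p ln(T₂/T₁) − nR ln(P₂/P₁), with C_p = 7R/2 = 29.1 J mol⁻¹ K⁻¹ for a diatomic ideal gas.
ΔS = 4.64 × [29.1 × ln(294/325) − 8.314 × ln(428/516)] = -6.32 J/K.

ΔS = -6.32 J/K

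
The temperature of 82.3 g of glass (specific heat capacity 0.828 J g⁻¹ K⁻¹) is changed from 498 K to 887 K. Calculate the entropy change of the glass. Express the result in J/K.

ΔS = 39.3 J/K

ΔS = ∫dQ_rev/T = m c ln(T₂/T₁) = 82.3 × 0.828 × ln(887/498) = 39.3 J/K.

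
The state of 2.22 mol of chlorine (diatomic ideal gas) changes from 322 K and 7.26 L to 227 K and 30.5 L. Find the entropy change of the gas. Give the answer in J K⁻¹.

ΔS = 10.4 J/K

Entropy is a state function: ΔS = nC_V ln(T₂/T₁) + nR ln(V₂/V₁), with C_V = 5R/2 = 20.79 J mol⁻¹ K⁻¹ for a diatomic ideal gas.
ΔS = 2.22 × [20.79 × ln(227/322) + 8.314 × ln(30.5/7.26)] = 10.4 J/K.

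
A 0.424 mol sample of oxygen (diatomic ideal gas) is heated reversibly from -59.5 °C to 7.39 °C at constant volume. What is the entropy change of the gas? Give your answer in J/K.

ΔS = 2.4 J/K

In kelvin: T₁ = 213.65 K, T₂ = 280.54 K. At constant volume, ΔS = nC_V ln(T₂/T₁) with C_V = 5R/2 = 20.79 J mol⁻¹ K⁻¹.
ΔS = 0.424 × 20.79 × ln(280.54/213.65) = 2.4 J/K.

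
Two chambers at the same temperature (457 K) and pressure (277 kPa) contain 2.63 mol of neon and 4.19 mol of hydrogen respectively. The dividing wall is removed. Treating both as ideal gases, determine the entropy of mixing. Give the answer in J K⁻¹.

Mole fractions: x_A = 2.63/6.82 = 0.386, x_B = 0.614.
ΔS_mix = −R(n_A ln x_A + n_B ln x_B) = −8.314 × (2.63 ln 0.386 + 4.19 ln 0.614) = 37.8 J/K.

ΔS_mix = 37.8 J/K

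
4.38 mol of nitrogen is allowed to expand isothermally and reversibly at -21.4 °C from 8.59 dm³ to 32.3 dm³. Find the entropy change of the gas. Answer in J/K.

For an isothermal ideal gas ΔS_gas = nR ln(V₂/V₁) = 4.38 × 8.314 × ln(32.3/8.59) = 48.2 J/K.

ΔS_gas = 48.2 J/K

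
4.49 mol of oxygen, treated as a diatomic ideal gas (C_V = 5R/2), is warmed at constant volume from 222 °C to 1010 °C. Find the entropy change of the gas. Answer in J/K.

In kelvin: T₁ = 495.15 K, T₂ = 1283.15 K. At constant volume, ΔS = nC_V ln(T₂/T₁) with C_V = 5R/2 = 20.79 J mol⁻¹ K⁻¹.
ΔS = 4.49 × 20.79 × ln(1283.15/495.15) = 88.9 J/K.

ΔS = 88.9 J/K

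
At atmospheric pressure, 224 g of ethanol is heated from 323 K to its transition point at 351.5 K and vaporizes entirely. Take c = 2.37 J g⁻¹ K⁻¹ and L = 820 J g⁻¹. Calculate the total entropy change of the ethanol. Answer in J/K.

Warming step: ΔS₁ = m c ln(T_tr/T_i) = 224 × 2.37 × ln(351.5/323) = 44.89 J/K.
Phase change: ΔS₂ = +mL/T_tr = 224 × 820 / 351.5 = 522.6 J/K.
ΔS_total = (44.89) + (522.6) = 567 J/K.

ΔS = 567 J/K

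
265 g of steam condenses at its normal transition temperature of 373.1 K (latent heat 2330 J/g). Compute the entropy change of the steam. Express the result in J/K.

ΔS = -1650 J/K

Heat released by the substance: Q = −mL = −265 × 2330 = −617450 J.
At constant T, ΔS = Q_rev/T = −617450 / 373.1 = -1650 J/K.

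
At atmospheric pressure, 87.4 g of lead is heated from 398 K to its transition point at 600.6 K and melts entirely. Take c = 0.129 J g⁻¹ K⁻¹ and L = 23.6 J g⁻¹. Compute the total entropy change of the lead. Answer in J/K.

ΔS = 8.07 J/K

Warming step: ΔS₁ = m c ln(T_tr/T_i) = 87.4 × 0.129 × ln(600.6/398) = 4.639 J/K.
Phase change: ΔS₂ = +mL/T_tr = 87.4 × 23.6 / 600.6 = 3.434 J/K.
ΔS_total = (4.639) + (3.434) = 8.07 J/K.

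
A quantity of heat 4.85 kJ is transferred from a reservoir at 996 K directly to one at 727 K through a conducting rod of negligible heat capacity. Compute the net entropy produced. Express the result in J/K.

ΔS_total = 1.8 J/K

ΔS_hot = −Q/T_H = −4850/996 = -4.869 J/K and ΔS_cold = +Q/T_C = 4850/727 = 6.671 J/K.
ΔS_total = -4.869 + 6.671 = 1.8 J/K, positive as the second law requires.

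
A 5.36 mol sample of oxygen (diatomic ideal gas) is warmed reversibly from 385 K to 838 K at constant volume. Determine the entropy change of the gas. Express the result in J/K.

ΔS = 86.7 J/K

At constant volume, ΔS = nC_V ln(T₂/T₁) with C_V = 5R/2 = 20.79 J mol⁻¹ K⁻¹.
ΔS = 5.36 × 20.79 × ln(838/385) = 86.7 J/K.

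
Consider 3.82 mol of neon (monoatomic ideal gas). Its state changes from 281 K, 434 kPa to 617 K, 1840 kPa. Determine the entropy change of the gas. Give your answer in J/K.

ΔS = nC_p ln(T₂/T₁) − nR ln(P₂/P₁), with C_p = 5R/2 = 20.79 J mol⁻¹ K⁻¹ for a monoatomic ideal gas.
ΔS = 3.82 × [20.79 × ln(617/281) − 8.314 × ln(1840/434)] = 16.6 J/K.

ΔS = 16.6 J/K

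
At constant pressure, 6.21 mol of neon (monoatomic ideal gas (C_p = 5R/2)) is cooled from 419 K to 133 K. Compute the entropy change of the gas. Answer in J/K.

At constant pressure, ΔS = nC_p ln(T₂/T₁) with C_p = 5R/2 = 20.79 J mol⁻¹ K⁻¹.
ΔS = 6.21 × 20.79 × ln(133/419) = -148 J/K.

ΔS = -148 J/K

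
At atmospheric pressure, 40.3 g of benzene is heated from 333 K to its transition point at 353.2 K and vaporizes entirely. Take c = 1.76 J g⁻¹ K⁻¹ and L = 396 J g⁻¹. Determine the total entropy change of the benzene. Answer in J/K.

Warming step: ΔS₁ = m c ln(T_tr/T_i) = 40.3 × 1.76 × ln(353.2/333) = 4.177 J/K.
Phase change: ΔS₂ = +mL/T_tr = 40.3 × 396 / 353.2 = 45.18 J/K.
ΔS_total = (4.177) + (45.18) = 49.4 J/K.

ΔS = 49.4 J/K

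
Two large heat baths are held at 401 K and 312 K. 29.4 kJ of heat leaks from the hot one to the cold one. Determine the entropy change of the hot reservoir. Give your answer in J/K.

ΔS_hot = -73.3 J/K

The hot reservoir loses heat Q, so ΔS_hot = −Q/T_H = −29400/401 = -73.3 J/K.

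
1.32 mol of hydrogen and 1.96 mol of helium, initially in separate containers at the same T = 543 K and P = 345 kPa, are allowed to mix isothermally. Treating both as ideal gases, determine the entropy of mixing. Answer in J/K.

Mole fractions: x_A = 1.32/3.28 = 0.402, x_B = 0.598.
ΔS_mix = −R(n_A ln x_A + n_B ln x_B) = −8.314 × (1.32 ln 0.402 + 1.96 ln 0.598) = 18.4 J/K.

ΔS_mix = 18.4 J/K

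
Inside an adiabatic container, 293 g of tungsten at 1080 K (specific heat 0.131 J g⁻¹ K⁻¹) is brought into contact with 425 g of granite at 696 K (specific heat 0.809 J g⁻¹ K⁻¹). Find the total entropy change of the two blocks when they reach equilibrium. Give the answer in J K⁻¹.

Energy balance: T_f = (m₁c₁T₁ + m₂c₂T₂)/(m₁c₁ + m₂c₂) = 734.56 K.
ΔS₁ = m₁c₁ ln(T_f/T₁) = 38.383 × ln(734.56/1080) = -14.79 J/K.
ΔS₂ = m₂c₂ ln(T_f/T₂) = 343.825 × ln(734.56/696) = 18.54 J/K.
ΔS_total = -14.79 + 18.54 = 3.75 J/K.

ΔS_total = 3.75 J/K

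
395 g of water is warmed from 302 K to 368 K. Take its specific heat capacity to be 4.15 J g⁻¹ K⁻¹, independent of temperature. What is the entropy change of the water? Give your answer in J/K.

ΔS = ∫dQ_rev/T = m c ln(T₂/T₁) = 395 × 4.15 × ln(368/302) = 324 J/K.

ΔS = 324 J/K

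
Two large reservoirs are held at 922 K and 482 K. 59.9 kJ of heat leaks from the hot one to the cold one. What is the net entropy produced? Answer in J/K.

ΔS_total = 59.3 J/K

ΔS_hot = −Q/T_H = −59900/922 = -64.97 J/K and ΔS_cold = +Q/T_C = 59900/482 = 124.3 J/K.
ΔS_total = -64.97 + 124.3 = 59.3 J/K, positive as the second law requires.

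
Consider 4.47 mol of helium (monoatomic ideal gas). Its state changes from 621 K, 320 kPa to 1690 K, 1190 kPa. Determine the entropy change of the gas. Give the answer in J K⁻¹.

ΔS = 44.2 J/K

ΔS = nC_p ln(T₂/T₁) − nR ln(P₂/P₁), with C_p = 5R/2 = 20.79 J mol⁻¹ K⁻¹ for a monoatomic ideal gas.
ΔS = 4.47 × [20.79 × ln(1690/621) − 8.314 × ln(1190/320)] = 44.2 J/K.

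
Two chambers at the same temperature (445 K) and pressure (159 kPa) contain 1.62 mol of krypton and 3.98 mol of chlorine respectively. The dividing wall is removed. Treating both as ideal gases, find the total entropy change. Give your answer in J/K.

ΔS_mix = 28 J/K

Mole fractions: x_A = 1.62/5.6 = 0.289, x_B = 0.711.
ΔS_mix = −R(n_A ln x_A + n_B ln x_B) = −8.314 × (1.62 ln 0.289 + 3.98 ln 0.711) = 28 J/K.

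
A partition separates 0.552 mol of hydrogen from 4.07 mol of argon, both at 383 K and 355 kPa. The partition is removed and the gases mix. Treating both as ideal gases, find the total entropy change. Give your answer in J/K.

ΔS_mix = 14.1 J/K

Mole fractions: x_A = 0.552/4.62 = 0.119, x_B = 0.881.
ΔS_mix = −R(n_A ln x_A + n_B ln x_B) = −8.314 × (0.552 ln 0.119 + 4.07 ln 0.881) = 14.1 J/K.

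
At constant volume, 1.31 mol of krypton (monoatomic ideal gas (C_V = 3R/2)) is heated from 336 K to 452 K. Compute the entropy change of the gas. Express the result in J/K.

At constant volume, ΔS = nC_V ln(T₂/T₁) with C_V = 3R/2 = 12.47 J mol⁻¹ K⁻¹.
ΔS = 1.31 × 12.47 × ln(452/336) = 4.85 J/K.

ΔS = 4.85 J/K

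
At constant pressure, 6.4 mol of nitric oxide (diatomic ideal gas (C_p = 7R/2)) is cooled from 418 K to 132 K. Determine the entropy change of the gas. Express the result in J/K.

ΔS = -215 J/K

At constant pressure, ΔS = nC_p ln(T₂/T₁) with C_p = 7R/2 = 29.1 J mol⁻¹ K⁻¹.
ΔS = 6.4 × 29.1 × ln(132/418) = -215 J/K.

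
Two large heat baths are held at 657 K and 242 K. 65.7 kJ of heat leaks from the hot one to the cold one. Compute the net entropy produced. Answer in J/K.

ΔS_total = 171 J/K

ΔS_hot = −Q/T_H = −65700/657 = -100 J/K and ΔS_cold = +Q/T_C = 65700/242 = 271.49 J/K.
ΔS_total = -100 + 271.49 = 171 J/K, positive as the second law requires.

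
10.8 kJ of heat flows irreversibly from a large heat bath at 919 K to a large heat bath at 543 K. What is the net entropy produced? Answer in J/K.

ΔS_hot = −Q/T_H = −10800/919 = -11.75 J/K and ΔS_cold = +Q/T_C = 10800/543 = 19.89 J/K.
ΔS_total = -11.75 + 19.89 = 8.14 J/K, positive as the second law requires.

ΔS_total = 8.14 J/K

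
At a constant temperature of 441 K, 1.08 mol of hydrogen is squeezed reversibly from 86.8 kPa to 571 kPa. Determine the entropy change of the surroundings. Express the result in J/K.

ΔS_surr = 16.9 J/K

For an isothermal ideal gas ΔS_gas = nR ln(P₁/P₂) = 1.08 × 8.314 × ln(86.8/571) = -16.9 J/K.
The process is reversible, so ΔS_surr = −ΔS_gas = 16.9 J/K and ΔS_universe = 0.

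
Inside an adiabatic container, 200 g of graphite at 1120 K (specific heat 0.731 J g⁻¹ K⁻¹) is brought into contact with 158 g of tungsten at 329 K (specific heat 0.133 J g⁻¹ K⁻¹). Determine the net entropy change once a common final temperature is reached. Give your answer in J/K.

Energy balance: T_f = (m₁c₁T₁ + m₂c₂T₂)/(m₁c₁ + m₂c₂) = 1020.6 K.
ΔS₁ = m₁c₁ ln(T_f/T₁) = 146.2 × ln(1020.6/1120) = -13.59 J/K.
ΔS₂ = m₂c₂ ln(T_f/T₂) = 21.014 × ln(1020.6/329) = 23.79 J/K.
ΔS_total = -13.59 + 23.79 = 10.2 J/K.

ΔS_total = 10.2 J/K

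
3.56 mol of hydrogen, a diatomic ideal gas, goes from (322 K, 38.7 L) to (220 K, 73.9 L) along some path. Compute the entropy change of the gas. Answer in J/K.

ΔS = -9.04 J/K

Entropy is a state function: ΔS = nC_V ln(T₂/T₁) + nR ln(V₂/V₁), with C_V = 5R/2 = 20.79 J mol⁻¹ K⁻¹ for a diatomic ideal gas.
ΔS = 3.56 × [20.79 × ln(220/322) + 8.314 × ln(73.9/38.7)] = -9.04 J/K.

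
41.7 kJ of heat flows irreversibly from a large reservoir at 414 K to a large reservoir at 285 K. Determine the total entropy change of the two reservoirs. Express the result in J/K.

ΔS_hot = −Q/T_H = −41700/414 = -100.7 J/K and ΔS_cold = +Q/T_C = 41700/285 = 146.3 J/K.
ΔS_total = -100.7 + 146.3 = 45.6 J/K, positive as the second law requires.

ΔS_total = 45.6 J/K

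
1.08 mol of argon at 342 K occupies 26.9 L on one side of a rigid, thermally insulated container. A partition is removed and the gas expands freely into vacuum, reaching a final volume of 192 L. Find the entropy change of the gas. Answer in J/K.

ΔS_gas = 17.6 J/K

For an ideal gas in free expansion Q = 0 and W = 0, so T is unchanged.
Entropy is a state function; using a reversible isothermal path, ΔS_gas = nR ln(V₂/V₁) = 1.08 × 8.314 × ln(192/26.9) = 17.6 J/K.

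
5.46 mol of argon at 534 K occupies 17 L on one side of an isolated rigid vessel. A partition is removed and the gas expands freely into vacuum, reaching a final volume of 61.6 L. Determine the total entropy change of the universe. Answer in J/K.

For an ideal gas in free expansion Q = 0 and W = 0, so T is unchanged.
Entropy is a state function; using a reversible isothermal path, ΔS_gas = nR ln(V₂/V₁) = 5.46 × 8.314 × ln(61.6/17) = 58.4 J/K.
The insulated surroundings exchange no heat, so ΔS_surr = 0 and ΔS_universe = ΔS_gas.

ΔS_universe = 58.4 J/K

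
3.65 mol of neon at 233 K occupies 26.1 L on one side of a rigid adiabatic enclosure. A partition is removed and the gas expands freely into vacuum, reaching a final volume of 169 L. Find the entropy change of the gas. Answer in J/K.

For an ideal gas in free expansion Q = 0 and W = 0, so T is unchanged.
Entropy is a state function; using a reversible isothermal path, ΔS_gas = nR ln(V₂/V₁) = 3.65 × 8.314 × ln(169/26.1) = 56.7 J/K.

ΔS_gas = 56.7 J/K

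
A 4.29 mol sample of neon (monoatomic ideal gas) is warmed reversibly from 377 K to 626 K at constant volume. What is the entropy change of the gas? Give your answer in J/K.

At constant volume, ΔS = nC_V ln(T₂/T₁) with C_V = 3R/2 = 12.47 J mol⁻¹ K⁻¹.
ΔS = 4.29 × 12.47 × ln(626/377) = 27.1 J/K.

ΔS = 27.1 J/K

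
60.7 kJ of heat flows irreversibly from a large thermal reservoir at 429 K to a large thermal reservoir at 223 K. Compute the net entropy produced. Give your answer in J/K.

ΔS_hot = −Q/T_H = −60700/429 = -141.5 J/K and ΔS_cold = +Q/T_C = 60700/223 = 272.2 J/K.
ΔS_total = -141.5 + 272.2 = 131 J/K, positive as the second law requires.

ΔS_total = 131 J/K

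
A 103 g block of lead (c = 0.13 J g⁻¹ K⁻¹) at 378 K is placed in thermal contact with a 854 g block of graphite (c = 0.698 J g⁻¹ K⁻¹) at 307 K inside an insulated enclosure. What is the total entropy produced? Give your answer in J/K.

Energy balance: T_f = (m₁c₁T₁ + m₂c₂T₂)/(m₁c₁ + m₂c₂) = 308.56 K.
ΔS₁ = m₁c₁ ln(T_f/T₁) = 13.39 × ln(308.56/378) = -2.718 J/K.
ΔS₂ = m₂c₂ ln(T_f/T₂) = 596.092 × ln(308.56/307) = 3.021 J/K.
ΔS_total = -2.718 + 3.021 = 0.303 J/K.

ΔS_total = 0.303 J/K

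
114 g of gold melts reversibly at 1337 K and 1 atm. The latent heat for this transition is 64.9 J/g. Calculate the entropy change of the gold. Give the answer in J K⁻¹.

Heat absorbed by the substance: Q = mL = 114 × 64.9 = 7398.6 J.
At constant T, ΔS = Q_rev/T = 7398.6 / 1337 = 5.53 J/K.

ΔS = 5.53 J/K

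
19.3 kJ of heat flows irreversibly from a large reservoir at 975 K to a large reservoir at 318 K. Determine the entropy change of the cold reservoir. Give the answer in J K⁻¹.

ΔS_cold = 60.7 J/K

The cold reservoir gains heat Q, so ΔS_cold = +Q/T_C = 19300/318 = 60.7 J/K.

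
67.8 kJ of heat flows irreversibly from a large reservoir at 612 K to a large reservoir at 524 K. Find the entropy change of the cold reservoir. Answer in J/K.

ΔS_cold = 129 J/K

The cold reservoir gains heat Q, so ΔS_cold = +Q/T_C = 67800/524 = 129 J/K.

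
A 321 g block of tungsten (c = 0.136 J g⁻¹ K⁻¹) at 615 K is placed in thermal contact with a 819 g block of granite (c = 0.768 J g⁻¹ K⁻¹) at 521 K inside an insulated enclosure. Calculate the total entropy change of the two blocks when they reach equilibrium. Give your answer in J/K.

ΔS_total = 0.589 J/K

Energy balance: T_f = (m₁c₁T₁ + m₂c₂T₂)/(m₁c₁ + m₂c₂) = 527.1 K.
ΔS₁ = m₁c₁ ln(T_f/T₁) = 43.656 × ln(527.1/615) = -6.7331 J/K.
ΔS₂ = m₂c₂ ln(T_f/T₂) = 628.992 × ln(527.1/521) = 7.3225 J/K.
ΔS_total = -6.7331 + 7.3225 = 0.589 J/K.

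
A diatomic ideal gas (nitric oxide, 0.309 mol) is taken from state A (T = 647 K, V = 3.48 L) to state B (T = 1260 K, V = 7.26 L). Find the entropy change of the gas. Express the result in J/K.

ΔS = 6.17 J/K

Entropy is a state function: ΔS = nC_V ln(T₂/T₁) + nR ln(V₂/V₁), with C_V = 5R/2 = 20.79 J mol⁻¹ K⁻¹ for a diatomic ideal gas.
ΔS = 0.309 × [20.79 × ln(1260/647) + 8.314 × ln(7.26/3.48)] = 6.17 J/K.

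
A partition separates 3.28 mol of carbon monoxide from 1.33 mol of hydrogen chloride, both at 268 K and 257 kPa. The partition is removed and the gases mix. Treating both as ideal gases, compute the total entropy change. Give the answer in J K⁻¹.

ΔS_mix = 23 J/K

Mole fractions: x_A = 3.28/4.61 = 0.711, x_B = 0.289.
ΔS_mix = −R(n_A ln x_A + n_B ln x_B) = −8.314 × (3.28 ln 0.711 + 1.33 ln 0.289) = 23 J/K.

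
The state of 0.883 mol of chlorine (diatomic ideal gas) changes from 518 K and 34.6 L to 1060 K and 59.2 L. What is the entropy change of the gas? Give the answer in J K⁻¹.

Entropy is a state function: ΔS = nC_V ln(T₂/T₁) + nR ln(V₂/V₁), with C_V = 5R/2 = 20.79 J mol⁻¹ K⁻¹ for a diatomic ideal gas.
ΔS = 0.883 × [20.79 × ln(1060/518) + 8.314 × ln(59.2/34.6)] = 17.1 J/K.

ΔS = 17.1 J/K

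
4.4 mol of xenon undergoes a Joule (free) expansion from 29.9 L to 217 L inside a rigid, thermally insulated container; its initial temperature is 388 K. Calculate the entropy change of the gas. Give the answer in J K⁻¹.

No heat is exchanged and no work is done, so the ideal-gas temperature stays constant.
Entropy is a state function; using a reversible isothermal path, ΔS_gas = nR ln(V₂/V₁) = 4.4 × 8.314 × ln(217/29.9) = 72.5 J/K.

ΔS_gas = 72.5 J/K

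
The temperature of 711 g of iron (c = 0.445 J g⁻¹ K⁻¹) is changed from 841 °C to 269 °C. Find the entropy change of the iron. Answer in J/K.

In kelvin: T₁ = 1114.15 K, T₂ = 542.15 K. ΔS = ∫dQ_rev/T = m c ln(T₂/T₁) = 711 × 0.445 × ln(542.15/1114.15) = -228 J/K.

ΔS = -228 J/K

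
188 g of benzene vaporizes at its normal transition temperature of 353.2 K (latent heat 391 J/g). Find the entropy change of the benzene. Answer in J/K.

ΔS = 208 J/K

Heat absorbed by the substance: Q = mL = 188 × 391 = 73508 J.
At constant T, ΔS = Q_rev/T = 73508 / 353.2 = 208 J/K.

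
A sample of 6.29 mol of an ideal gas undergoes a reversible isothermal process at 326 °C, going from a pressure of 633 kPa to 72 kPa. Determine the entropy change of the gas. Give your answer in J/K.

For an isothermal ideal gas ΔS_gas = nR ln(P₁/P₂) = 6.29 × 8.314 × ln(633/72) = 114 J/K.

ΔS_gas = 114 J/K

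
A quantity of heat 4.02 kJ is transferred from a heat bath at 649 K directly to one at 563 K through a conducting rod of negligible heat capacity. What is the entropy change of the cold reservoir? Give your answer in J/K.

The cold reservoir gains heat Q, so ΔS_cold = +Q/T_C = 4020/563 = 7.14 J/K.

ΔS_cold = 7.14 J/K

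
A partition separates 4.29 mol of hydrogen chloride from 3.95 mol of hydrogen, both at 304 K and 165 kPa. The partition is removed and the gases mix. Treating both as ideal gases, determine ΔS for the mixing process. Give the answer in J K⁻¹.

ΔS_mix = 47.4 J/K

Mole fractions: x_A = 4.29/8.24 = 0.521, x_B = 0.479.
ΔS_mix = −R(n_A ln x_A + n_B ln x_B) = −8.314 × (4.29 ln 0.521 + 3.95 ln 0.479) = 47.4 J/K.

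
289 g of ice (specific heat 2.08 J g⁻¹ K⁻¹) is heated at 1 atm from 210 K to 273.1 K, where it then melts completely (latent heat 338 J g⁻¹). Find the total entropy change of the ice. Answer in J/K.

Warming step: ΔS₁ = m c ln(T_tr/T_i) = 289 × 2.08 × ln(273.1/210) = 157.9 J/K.
Phase change: ΔS₂ = +mL/T_tr = 289 × 338 / 273.1 = 357.7 J/K.
ΔS_total = (157.9) + (357.7) = 516 J/K.

ΔS = 516 J/K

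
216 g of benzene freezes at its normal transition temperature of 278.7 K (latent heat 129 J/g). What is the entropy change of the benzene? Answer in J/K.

ΔS = -100 J/K

Heat released by the substance: Q = −mL = −216 × 129 = −27864 J.
At constant T, ΔS = Q_rev/T = −27864 / 278.7 = -100 J/K.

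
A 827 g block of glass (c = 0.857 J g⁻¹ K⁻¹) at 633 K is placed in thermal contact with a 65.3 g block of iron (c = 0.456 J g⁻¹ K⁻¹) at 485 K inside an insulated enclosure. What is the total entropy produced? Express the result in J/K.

Energy balance: T_f = (m₁c₁T₁ + m₂c₂T₂)/(m₁c₁ + m₂c₂) = 627.03 K.
ΔS₁ = m₁c₁ ln(T_f/T₁) = 708.739 × ln(627.03/633) = -6.713 J/K.
ΔS₂ = m₂c₂ ln(T_f/T₂) = 29.7768 × ln(627.03/485) = 7.648 J/K.
ΔS_total = -6.713 + 7.648 = 0.935 J/K.

ΔS_total = 0.935 J/K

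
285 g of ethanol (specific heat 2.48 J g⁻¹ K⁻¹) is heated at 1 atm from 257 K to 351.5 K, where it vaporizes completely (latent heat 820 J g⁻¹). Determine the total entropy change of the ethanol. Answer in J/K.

Warming step: ΔS₁ = m c ln(T_tr/T_i) = 285 × 2.48 × ln(351.5/257) = 221.3 J/K.
Phase change: ΔS₂ = +mL/T_tr = 285 × 820 / 351.5 = 664.9 J/K.
ΔS_total = (221.3) + (664.9) = 886 J/K.

ΔS = 886 J/K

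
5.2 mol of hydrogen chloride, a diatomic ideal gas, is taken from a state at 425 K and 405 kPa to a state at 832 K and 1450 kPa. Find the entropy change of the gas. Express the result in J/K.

ΔS = 46.5 J/K

ΔS = nC_p ln(T₂/T₁) − nR ln(P₂/P₁), with C_p = 7R/2 = 29.1 J mol⁻¹ K⁻¹ for a diatomic ideal gas.
ΔS = 5.2 × [29.1 × ln(832/425) − 8.314 × ln(1450/405)] = 46.5 J/K.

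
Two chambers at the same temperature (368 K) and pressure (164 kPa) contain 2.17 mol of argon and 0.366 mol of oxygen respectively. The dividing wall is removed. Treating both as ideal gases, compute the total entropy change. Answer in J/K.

Mole fractions: x_A = 2.17/2.54 = 0.856, x_B = 0.144.
ΔS_mix = −R(n_A ln x_A + n_B ln x_B) = −8.314 × (2.17 ln 0.856 + 0.366 ln 0.144) = 8.7 J/K.

ΔS_mix = 8.7 J/K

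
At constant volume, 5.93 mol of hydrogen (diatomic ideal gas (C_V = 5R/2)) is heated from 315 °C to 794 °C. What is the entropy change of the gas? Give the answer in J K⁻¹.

ΔS = 73.4 J/K

In kelvin: T₁ = 588.15 K, T₂ = 1067.15 K. At constant volume, ΔS = nC_V ln(T₂/T₁) with C_V = 5R/2 = 20.79 J mol⁻¹ K⁻¹.
ΔS = 5.93 × 20.79 × ln(1067.15/588.15) = 73.4 J/K.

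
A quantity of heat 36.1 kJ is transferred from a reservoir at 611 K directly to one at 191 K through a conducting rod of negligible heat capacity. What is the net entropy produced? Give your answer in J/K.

ΔS_total = 130 J/K

ΔS_hot = −Q/T_H = −36100/611 = -59.08 J/K and ΔS_cold = +Q/T_C = 36100/191 = 189 J/K.
ΔS_total = -59.08 + 189 = 130 J/K, positive as the second law requires.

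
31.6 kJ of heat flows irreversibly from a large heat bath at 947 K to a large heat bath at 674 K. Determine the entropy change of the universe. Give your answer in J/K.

ΔS_hot = −Q/T_H = −31600/947 = -33.37 J/K and ΔS_cold = +Q/T_C = 31600/674 = 46.88 J/K.
ΔS_total = -33.37 + 46.88 = 13.5 J/K, positive as the second law requires.

ΔS_total = 13.5 J/K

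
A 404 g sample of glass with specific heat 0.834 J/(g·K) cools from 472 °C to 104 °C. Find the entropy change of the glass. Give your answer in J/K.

In kelvin: T₁ = 745.15 K, T₂ = 377.15 K. ΔS = ∫dQ_rev/T = m c ln(T₂/T₁) = 404 × 0.834 × ln(377.15/745.15) = -229 J/K.

ΔS = -229 J/K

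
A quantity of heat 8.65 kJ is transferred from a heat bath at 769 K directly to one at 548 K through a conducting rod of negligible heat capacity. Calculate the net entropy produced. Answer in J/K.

ΔS_hot = −Q/T_H = −8650/769 = -11.248 J/K and ΔS_cold = +Q/T_C = 8650/548 = 15.785 J/K.
ΔS_total = -11.248 + 15.785 = 4.54 J/K, positive as the second law requires.

ΔS_total = 4.54 J/K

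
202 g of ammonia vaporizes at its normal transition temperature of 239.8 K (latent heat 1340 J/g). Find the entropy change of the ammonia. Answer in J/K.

Heat absorbed by the substance: Q = mL = 202 × 1340 = 270680 J.
At constant T, ΔS = Q_rev/T = 270680 / 239.8 = 1130 J/K.

ΔS = 1130 J/K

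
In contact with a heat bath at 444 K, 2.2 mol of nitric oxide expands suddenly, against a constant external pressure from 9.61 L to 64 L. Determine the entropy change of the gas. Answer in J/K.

ΔS_gas = 34.7 J/K

Entropy is a state function, so ΔS_gas depends only on the end states.
For an isothermal ideal gas ΔS_gas = nR ln(V₂/V₁) = 2.2 × 8.314 × ln(64/9.61) = 34.7 J/K.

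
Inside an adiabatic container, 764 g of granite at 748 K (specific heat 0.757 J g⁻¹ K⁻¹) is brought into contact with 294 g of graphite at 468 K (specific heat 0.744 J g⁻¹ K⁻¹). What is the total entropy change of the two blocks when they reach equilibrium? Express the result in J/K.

Energy balance: T_f = (m₁c₁T₁ + m₂c₂T₂)/(m₁c₁ + m₂c₂) = 671.16 K.
ΔS₁ = m₁c₁ ln(T_f/T₁) = 578.348 × ln(671.16/748) = -62.69 J/K.
ΔS₂ = m₂c₂ ln(T_f/T₂) = 218.736 × ln(671.16/468) = 78.86 J/K.
ΔS_total = -62.69 + 78.86 = 16.2 J/K.

ΔS_total = 16.2 J/K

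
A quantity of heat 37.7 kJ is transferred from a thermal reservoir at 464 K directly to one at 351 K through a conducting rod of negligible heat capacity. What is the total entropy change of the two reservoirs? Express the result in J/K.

ΔS_total = 26.2 J/K

ΔS_hot = −Q/T_H = −37700/464 = -81.25 J/K and ΔS_cold = +Q/T_C = 37700/351 = 107.4 J/K.
ΔS_total = -81.25 + 107.4 = 26.2 J/K, positive as the second law requires.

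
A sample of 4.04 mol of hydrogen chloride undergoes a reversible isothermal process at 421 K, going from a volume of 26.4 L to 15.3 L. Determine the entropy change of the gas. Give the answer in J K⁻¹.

ΔS_gas = -18.3 J/K

For an isothermal ideal gas ΔS_gas = nR ln(V₂/V₁) = 4.04 × 8.314 × ln(15.3/26.4) = -18.3 J/K.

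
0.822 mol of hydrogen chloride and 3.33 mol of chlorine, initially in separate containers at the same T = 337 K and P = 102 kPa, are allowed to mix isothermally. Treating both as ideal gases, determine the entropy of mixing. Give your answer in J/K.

ΔS_mix = 17.2 J/K

Mole fractions: x_A = 0.822/4.15 = 0.198, x_B = 0.802.
ΔS_mix = −R(n_A ln x_A + n_B ln x_B) = −8.314 × (0.822 ln 0.198 + 3.33 ln 0.802) = 17.2 J/K.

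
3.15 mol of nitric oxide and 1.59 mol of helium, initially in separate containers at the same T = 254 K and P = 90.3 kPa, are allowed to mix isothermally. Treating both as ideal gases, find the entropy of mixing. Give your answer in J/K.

ΔS_mix = 25.1 J/K

Mole fractions: x_A = 3.15/4.74 = 0.665, x_B = 0.335.
ΔS_mix = −R(n_A ln x_A + n_B ln x_B) = −8.314 × (3.15 ln 0.665 + 1.59 ln 0.335) = 25.1 J/K.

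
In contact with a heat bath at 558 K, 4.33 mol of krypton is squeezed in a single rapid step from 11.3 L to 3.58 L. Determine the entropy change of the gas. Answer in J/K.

ΔS_gas = -41.4 J/K

Entropy is a state function, so ΔS_gas depends only on the end states.
For an isothermal ideal gas ΔS_gas = nR ln(V₂/V₁) = 4.33 × 8.314 × ln(3.58/11.3) = -41.4 J/K.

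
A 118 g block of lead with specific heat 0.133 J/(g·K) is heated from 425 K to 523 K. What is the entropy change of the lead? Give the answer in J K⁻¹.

ΔS = ∫dQ_rev/T = m c ln(T₂/T₁) = 118 × 0.133 × ln(523/425) = 3.26 J/K.

ΔS = 3.26 J/K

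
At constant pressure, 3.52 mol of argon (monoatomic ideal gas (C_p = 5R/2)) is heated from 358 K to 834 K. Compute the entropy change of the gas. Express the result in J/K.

ΔS = 61.9 J/K

At constant pressure, ΔS = nC_p ln(T₂/T₁) with C_p = 5R/2 = 20.79 J mol⁻¹ K⁻¹.
ΔS = 3.52 × 20.79 × ln(834/358) = 61.9 J/K.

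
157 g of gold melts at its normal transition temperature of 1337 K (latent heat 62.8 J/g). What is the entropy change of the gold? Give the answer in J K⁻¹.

ΔS = 7.37 J/K

Heat absorbed by the substance: Q = mL = 157 × 62.8 = 9859.6 J.
At constant T, ΔS = Q_rev/T = 9859.6 / 1337 = 7.37 J/K.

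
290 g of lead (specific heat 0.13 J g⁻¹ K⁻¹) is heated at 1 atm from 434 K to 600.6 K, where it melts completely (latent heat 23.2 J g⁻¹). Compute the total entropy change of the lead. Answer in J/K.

Warming step: ΔS₁ = m c ln(T_tr/T_i) = 290 × 0.13 × ln(600.6/434) = 12.2482 J/K.
Phase change: ΔS₂ = +mL/T_tr = 290 × 23.2 / 600.6 = 11.2021 J/K.
ΔS_total = (12.2482) + (11.2021) = 23.5 J/K.

ΔS = 23.5 J/K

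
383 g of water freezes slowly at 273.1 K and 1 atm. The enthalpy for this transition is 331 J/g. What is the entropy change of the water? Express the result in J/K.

Heat released by the substance: Q = −mL = −383 × 331 = −126773 J.
At constant T, ΔS = Q_rev/T = −126773 / 273.1 = -464 J/K.

ΔS = -464 J/K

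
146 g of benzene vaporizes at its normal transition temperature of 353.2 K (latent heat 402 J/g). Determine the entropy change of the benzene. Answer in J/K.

Heat absorbed by the substance: Q = mL = 146 × 402 = 58692 J.
At constant T, ΔS = Q_rev/T = 58692 / 353.2 = 166 J/K.

ΔS = 166 J/K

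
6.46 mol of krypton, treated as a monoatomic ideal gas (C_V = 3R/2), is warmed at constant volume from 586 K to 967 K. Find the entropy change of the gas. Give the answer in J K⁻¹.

ΔS = 40.4 J/K

At constant volume, ΔS = nC_V ln(T₂/T₁) with C_V = 3R/2 = 12.47 J mol⁻¹ K⁻¹.
ΔS = 6.46 × 12.47 × ln(967/586) = 40.4 J/K.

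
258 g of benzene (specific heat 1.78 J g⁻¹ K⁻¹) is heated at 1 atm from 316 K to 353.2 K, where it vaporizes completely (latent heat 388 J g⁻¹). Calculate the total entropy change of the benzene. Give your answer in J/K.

ΔS = 335 J/K

Warming step: ΔS₁ = m c ln(T_tr/T_i) = 258 × 1.78 × ln(353.2/316) = 51.11 J/K.
Phase change: ΔS₂ = +mL/T_tr = 258 × 388 / 353.2 = 283.4 J/K.
ΔS_total = (51.11) + (283.4) = 335 J/K.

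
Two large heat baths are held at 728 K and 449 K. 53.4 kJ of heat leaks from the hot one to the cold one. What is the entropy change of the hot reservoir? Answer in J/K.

ΔS_hot = -73.4 J/K

The hot reservoir loses heat Q, so ΔS_hot = −Q/T_H = −53400/728 = -73.4 J/K.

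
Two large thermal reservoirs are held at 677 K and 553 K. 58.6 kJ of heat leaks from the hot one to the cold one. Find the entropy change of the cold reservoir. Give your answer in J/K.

ΔS_cold = 106 J/K

The cold reservoir gains heat Q, so ΔS_cold = +Q/T_C = 58600/553 = 106 J/K.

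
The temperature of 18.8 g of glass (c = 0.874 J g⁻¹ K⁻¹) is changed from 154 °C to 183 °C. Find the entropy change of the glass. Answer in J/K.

In kelvin: T₁ = 427.15 K, T₂ = 456.15 K. ΔS = ∫dQ_rev/T = m c ln(T₂/T₁) = 18.8 × 0.874 × ln(456.15/427.15) = 1.08 J/K.

ΔS = 1.08 J/K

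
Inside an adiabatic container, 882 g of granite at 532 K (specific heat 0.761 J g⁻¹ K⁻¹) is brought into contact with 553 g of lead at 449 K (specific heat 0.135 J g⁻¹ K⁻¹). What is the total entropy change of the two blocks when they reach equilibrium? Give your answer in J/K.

Energy balance: T_f = (m₁c₁T₁ + m₂c₂T₂)/(m₁c₁ + m₂c₂) = 523.69 K.
ΔS₁ = m₁c₁ ln(T_f/T₁) = 671.202 × ln(523.69/532) = -10.564 J/K.
ΔS₂ = m₂c₂ ln(T_f/T₂) = 74.655 × ln(523.69/449) = 11.488 J/K.
ΔS_total = -10.564 + 11.488 = 0.924 J/K.

ΔS_total = 0.924 J/K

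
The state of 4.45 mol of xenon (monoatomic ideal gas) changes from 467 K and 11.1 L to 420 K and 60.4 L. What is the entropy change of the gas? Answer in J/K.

ΔS = 56.8 J/K

Entropy is a state function: ΔS = nC_V ln(T₂/T₁) + nR ln(V₂/V₁), with C_V = 3R/2 = 12.47 J mol⁻¹ K⁻¹ for a monoatomic ideal gas.
ΔS = 4.45 × [12.47 × ln(420/467) + 8.314 × ln(60.4/11.1)] = 56.8 J/K.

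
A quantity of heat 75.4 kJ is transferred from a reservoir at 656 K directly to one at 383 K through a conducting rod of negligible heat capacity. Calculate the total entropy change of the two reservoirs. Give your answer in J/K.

ΔS_total = 81.9 J/K

ΔS_hot = −Q/T_H = −75400/656 = -114.94 J/K and ΔS_cold = +Q/T_C = 75400/383 = 196.87 J/K.
ΔS_total = -114.94 + 196.87 = 81.9 J/K, positive as the second law requires.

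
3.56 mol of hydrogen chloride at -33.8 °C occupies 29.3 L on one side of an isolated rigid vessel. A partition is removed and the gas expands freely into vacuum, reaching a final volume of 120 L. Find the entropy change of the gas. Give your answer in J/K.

ΔS_gas = 41.7 J/K

For an ideal gas in free expansion Q = 0 and W = 0, so T is unchanged.
Entropy is a state function; using a reversible isothermal path, ΔS_gas = nR ln(V₂/V₁) = 3.56 × 8.314 × ln(120/29.3) = 41.7 J/K.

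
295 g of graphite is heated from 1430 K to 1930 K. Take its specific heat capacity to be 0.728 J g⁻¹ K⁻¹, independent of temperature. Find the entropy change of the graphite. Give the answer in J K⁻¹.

ΔS = ∫dQ_rev/T = m c ln(T₂/T₁) = 295 × 0.728 × ln(1930/1430) = 64.4 J/K.

ΔS = 64.4 J/K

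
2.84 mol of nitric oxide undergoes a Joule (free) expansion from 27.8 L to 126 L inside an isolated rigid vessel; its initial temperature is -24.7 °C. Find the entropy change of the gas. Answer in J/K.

ΔS_gas = 35.7 J/K

No heat is exchanged and no work is done, so the ideal-gas temperature stays constant.
Entropy is a state function; using a reversible isothermal path, ΔS_gas = nR ln(V₂/V₁) = 2.84 × 8.314 × ln(126/27.8) = 35.7 J/K.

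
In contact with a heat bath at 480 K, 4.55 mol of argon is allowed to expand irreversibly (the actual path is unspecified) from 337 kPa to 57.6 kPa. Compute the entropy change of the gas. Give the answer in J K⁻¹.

Entropy is a state function, so ΔS_gas depends only on the end states.
For an isothermal ideal gas ΔS_gas = nR ln(P₁/P₂) = 4.55 × 8.314 × ln(337/57.6) = 66.8 J/K.

ΔS_gas = 66.8 J/K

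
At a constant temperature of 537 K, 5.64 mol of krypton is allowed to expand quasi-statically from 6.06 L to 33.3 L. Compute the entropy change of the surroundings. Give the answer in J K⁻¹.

ΔS_surr = -79.9 J/K

For an isothermal ideal gas ΔS_gas = nR ln(V₂/V₁) = 5.64 × 8.314 × ln(33.3/6.06) = 79.9 J/K.
The process is reversible, so ΔS_surr = −ΔS_gas = -79.9 J/K and ΔS_universe = 0.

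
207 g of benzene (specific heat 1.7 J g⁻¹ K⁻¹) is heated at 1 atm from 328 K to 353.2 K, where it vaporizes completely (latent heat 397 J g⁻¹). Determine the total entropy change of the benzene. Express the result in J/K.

ΔS = 259 J/K

Warming step: ΔS₁ = m c ln(T_tr/T_i) = 207 × 1.7 × ln(353.2/328) = 26.05 J/K.
Phase change: ΔS₂ = +mL/T_tr = 207 × 397 / 353.2 = 232.7 J/K.
ΔS_total = (26.05) + (232.7) = 259 J/K.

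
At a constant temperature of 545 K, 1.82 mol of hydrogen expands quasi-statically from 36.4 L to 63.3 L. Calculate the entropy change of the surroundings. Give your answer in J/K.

For an isothermal ideal gas ΔS_gas = nR ln(V₂/V₁) = 1.82 × 8.314 × ln(63.3/36.4) = 8.37 J/K.
The process is reversible, so ΔS_surr = −ΔS_gas = -8.37 J/K and ΔS_universe = 0.

ΔS_surr = -8.37 J/K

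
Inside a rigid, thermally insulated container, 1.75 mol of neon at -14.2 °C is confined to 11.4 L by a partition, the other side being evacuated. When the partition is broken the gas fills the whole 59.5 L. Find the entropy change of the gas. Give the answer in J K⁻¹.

No heat is exchanged and no work is done, so the ideal-gas temperature stays constant.
Entropy is a state function; using a reversible isothermal path, ΔS_gas = nR ln(V₂/V₁) = 1.75 × 8.314 × ln(59.5/11.4) = 24 J/K.

ΔS_gas = 24 J/K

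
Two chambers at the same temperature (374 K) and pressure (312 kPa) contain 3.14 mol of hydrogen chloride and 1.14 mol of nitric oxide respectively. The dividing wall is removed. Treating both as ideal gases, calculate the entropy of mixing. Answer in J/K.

Mole fractions: x_A = 3.14/4.28 = 0.734, x_B = 0.266.
ΔS_mix = −R(n_A ln x_A + n_B ln x_B) = −8.314 × (3.14 ln 0.734 + 1.14 ln 0.266) = 20.6 J/K.

ΔS_mix = 20.6 J/K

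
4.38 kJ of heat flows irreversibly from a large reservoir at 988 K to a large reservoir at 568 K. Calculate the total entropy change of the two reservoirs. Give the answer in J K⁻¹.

ΔS_total = 3.28 J/K

ΔS_hot = −Q/T_H = −4380/988 = -4.433 J/K and ΔS_cold = +Q/T_C = 4380/568 = 7.711 J/K.
ΔS_total = -4.433 + 7.711 = 3.28 J/K, positive as the second law requires.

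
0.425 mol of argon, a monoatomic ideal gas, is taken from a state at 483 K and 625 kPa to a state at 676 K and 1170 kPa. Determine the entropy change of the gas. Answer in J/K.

ΔS = nC_p ln(T₂/T₁) − nR ln(P₂/P₁), with C_p = 5R/2 = 20.79 J mol⁻¹ K⁻¹ for a monoatomic ideal gas.
ΔS = 0.425 × [20.79 × ln(676/483) − 8.314 × ln(1170/625)] = 0.754 J/K.

ΔS = 0.754 J/K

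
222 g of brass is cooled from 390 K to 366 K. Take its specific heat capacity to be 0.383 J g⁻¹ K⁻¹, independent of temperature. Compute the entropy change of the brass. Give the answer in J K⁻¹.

ΔS = -5.4 J/K

ΔS = ∫dQ_rev/T = m c ln(T₂/T₁) = 222 × 0.383 × ln(366/390) = -5.4 J/K.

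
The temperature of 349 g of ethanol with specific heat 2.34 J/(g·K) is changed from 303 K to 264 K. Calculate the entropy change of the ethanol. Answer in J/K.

ΔS = ∫dQ_rev/T = m c ln(T₂/T₁) = 349 × 2.34 × ln(264/303) = -113 J/K.

ΔS = -113 J/K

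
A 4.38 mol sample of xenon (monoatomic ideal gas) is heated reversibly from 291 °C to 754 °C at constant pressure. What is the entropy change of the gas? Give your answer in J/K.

In kelvin: T₁ = 564.15 K, T₂ = 1027.15 K. At constant pressure, ΔS = nC_p ln(T₂/T₁) with C_p = 5R/2 = 20.79 J mol⁻¹ K⁻¹.
ΔS = 4.38 × 20.79 × ln(1027.15/564.15) = 54.6 J/K.

ΔS = 54.6 J/K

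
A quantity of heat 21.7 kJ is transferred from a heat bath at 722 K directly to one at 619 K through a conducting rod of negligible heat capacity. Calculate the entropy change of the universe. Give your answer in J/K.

ΔS_total = 5 J/K

ΔS_hot = −Q/T_H = −21700/722 = -30.06 J/K and ΔS_cold = +Q/T_C = 21700/619 = 35.06 J/K.
ΔS_total = -30.06 + 35.06 = 5 J/K, positive as the second law requires.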